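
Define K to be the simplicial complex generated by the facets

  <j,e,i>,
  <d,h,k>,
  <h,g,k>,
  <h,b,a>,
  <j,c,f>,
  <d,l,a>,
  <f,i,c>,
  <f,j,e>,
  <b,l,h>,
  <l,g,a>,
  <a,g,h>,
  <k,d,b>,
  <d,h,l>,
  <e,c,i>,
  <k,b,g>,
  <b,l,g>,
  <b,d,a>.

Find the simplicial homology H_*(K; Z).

K has 12 vertices, 28 edges, 17 triangles.
rank ∂_0 = 0, rank ∂_1 = 10 ⇒ b_0 = 12 − 0 − 10 = 2; all invariant factors of ∂_1 are 1 so no torsion. So H_0 ≅ Z^2.
rank ∂_1 = 10, rank ∂_2 = 17 ⇒ b_1 = 28 − 10 − 17 = 1; ∂_2 has invariant factor(s) [2] giving torsion. So H_1 ≅ Z ⊕ Z_2.
rank ∂_2 = 17, rank ∂_3 = 0 ⇒ b_2 = 17 − 17 − 0 = 0. So H_2 ≅ 0.

H_0 = Z^2,  H_1 = Z ⊕ Z_2,  H_2 = 0.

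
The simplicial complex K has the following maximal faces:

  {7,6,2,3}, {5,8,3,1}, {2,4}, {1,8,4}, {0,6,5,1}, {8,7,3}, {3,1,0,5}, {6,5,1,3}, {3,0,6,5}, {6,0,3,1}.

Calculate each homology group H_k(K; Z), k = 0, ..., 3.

Fix the vertex order 0 < 1 < 2 < 3 < 4 < 5 < 6 < 7 < 8 and write every simplex with vertices in increasing order. Then dim K = 3 and the simplices of K are:

  0-simplices (9): [0], [1], [2], [3], [4], [5], [6], [7], [8]
  1-simplices (22): [0,1], [0,3], [0,5], [0,6], [1,3], [1,4], [1,5], [1,6], [1,8], [2,3], [2,4], [2,6], [2,7], [3,5], [3,6], [3,7], [3,8], [4,8], [5,6], [5,8], [6,7], [7,8]
  2-simplices (19): (19 of them)
  3-simplices (7): [0,1,3,5], [0,1,3,6], [0,1,5,6], [0,3,5,6], [1,3,5,6], [1,3,5,8], [2,3,6,7]

Hence C_0 ≅ Z^9, C_1 ≅ Z^22, C_2 ≅ Z^19, C_3 ≅ Z^7.

The boundary map ∂_1: C_1 → C_0 is given by ∂[p,q] = [q] − [p]. For instance
  ∂[0,6] = [6] − [0].
The 9×22 boundary matrix has rank 8 and Smith normal form diag(1,1,1,1,1,1,1,1).

The boundary map ∂_2: C_2 → C_1 acts by ∂[p,q,r] = [q,r] − [p,r] + [p,q]. For instance
  ∂[3,5,8] = [5,8] − [3,8] + [3,5],
  ∂[1,5,6] = [5,6] − [1,6] + [1,5].
The 22×19 boundary matrix has rank 13 and Smith normal form diag(1,1,1,1,1,1,1,1,1,1,1,1,1).

The boundary map ∂_3: C_3 → C_2 sends each 3-simplex σ to the alternating sum Σ_i (−1)^i (σ with its i-th vertex removed). For instance
  ∂[2,3,6,7] = [3,6,7] − [2,6,7] + [2,3,7] − [2,3,6],
  ∂[1,3,5,6] = [3,5,6] − [1,5,6] + [1,3,6] − [1,3,5].
As a 19×7 matrix over Z this has rank 6, with invariant factors (1,1,1,1,1,1).

Computing H_k = (kernel of ∂_k) / (image of ∂_{k+1}):

  H_0: rank C_0 − rank ∂_1 = 9 − 8 = 1, and the invariant factors of ∂_1 are all 1, so H_0 = Z.
  H_1: rank ker ∂_1 − rank ∂_2 = (22 − 8) − 13 = 1, and the invariant factors of ∂_2 are all 1, so H_1 = Z.
  H_2: rank ker ∂_2 − rank ∂_3 = (19 − 13) − 6 = 0, and the invariant factors of ∂_3 are all 1, so H_2 = 0.
  H_3: rank ker ∂_3 − rank ∂_4 = (7 − 6) − 0 = 1, and there is no ∂_4, so H_3 = Z.

As a check, the Euler characteristic is 9 − 22 + 19 − 7 = -1, which agrees with 1 − 1 + 0 − 1 = -1.

H_0 ≅ Z,  H_1 ≅ Z,  H_2 = 0,  H_3 ≅ Z.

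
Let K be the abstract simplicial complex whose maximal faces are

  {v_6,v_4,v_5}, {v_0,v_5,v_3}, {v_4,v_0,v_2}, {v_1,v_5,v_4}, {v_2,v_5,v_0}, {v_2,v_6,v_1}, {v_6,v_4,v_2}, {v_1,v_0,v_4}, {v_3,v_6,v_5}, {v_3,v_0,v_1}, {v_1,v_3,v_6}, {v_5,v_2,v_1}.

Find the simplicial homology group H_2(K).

K has 7 vertices, 18 edges, 12 triangles.
rank ∂_2 = 12, rank ∂_3 = 0 ⇒ b_2 = 12 − 12 − 0 = 0. So H_2 = 0.

H_2 ≅ 0.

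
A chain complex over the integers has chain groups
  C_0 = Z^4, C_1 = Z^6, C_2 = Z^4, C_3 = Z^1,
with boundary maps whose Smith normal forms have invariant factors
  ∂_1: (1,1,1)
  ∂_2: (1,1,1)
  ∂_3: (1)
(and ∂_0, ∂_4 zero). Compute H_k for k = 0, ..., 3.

H_0 = Z,  H_1 = 0,  H_2 = 0,  H_3 = 0.

H_0: b_0 = 4 − 0 − 3 = 1; torsion from ∂_1 factors > 1: none. So H_0 = Z.
H_1: b_1 = 6 − 3 − 3 = 0; torsion from ∂_2 factors > 1: none. So H_1 = 0.
H_2: b_2 = 4 − 3 − 1 = 0; torsion from ∂_3 factors > 1: none. So H_2 = 0.
H_3: b_3 = 1 − 1 − 0 = 0; torsion from ∂_4 factors > 1: none. So H_3 = 0.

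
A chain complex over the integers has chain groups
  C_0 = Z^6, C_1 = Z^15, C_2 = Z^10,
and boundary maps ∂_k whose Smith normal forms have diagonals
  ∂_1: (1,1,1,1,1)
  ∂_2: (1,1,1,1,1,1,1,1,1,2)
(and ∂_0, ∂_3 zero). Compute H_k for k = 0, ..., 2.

H_0: b_0 = 6 − 0 − 5 = 1; torsion from ∂_1 factors > 1: none. So H_0 = Z.
H_1: b_1 = 15 − 5 − 10 = 0; torsion from ∂_2 factors > 1: [2]. So H_1 = Z_2.
H_2: b_2 = 10 − 10 − 0 = 0; torsion from ∂_3 factors > 1: none. So H_2 = 0.

H_0 = Z,  H_1 = Z_2,  H_2 = 0.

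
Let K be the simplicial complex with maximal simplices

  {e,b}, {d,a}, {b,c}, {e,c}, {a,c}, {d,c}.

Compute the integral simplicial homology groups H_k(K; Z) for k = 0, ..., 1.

K has 5 vertices, 6 edges.
rank ∂_0 = 0, rank ∂_1 = 4 ⇒ b_0 = 5 − 0 − 4 = 1; all invariant factors of ∂_1 are 1 so no torsion. So H_0 = Z.
rank ∂_1 = 4, rank ∂_2 = 0 ⇒ b_1 = 6 − 4 − 0 = 2. So H_1 = Z^2.

H_0 ≅ Z,  H_1 ≅ Z^2.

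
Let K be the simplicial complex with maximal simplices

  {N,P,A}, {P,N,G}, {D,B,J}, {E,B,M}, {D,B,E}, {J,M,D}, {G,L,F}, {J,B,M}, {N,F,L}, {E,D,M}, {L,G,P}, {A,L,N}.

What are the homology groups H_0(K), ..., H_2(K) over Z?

Take the total order A < B < D < E < F < G < J < L < M < N < P on the vertex set. Then K (dimension 2) consists of the simplices:

  0-simplices (11): A, B, D, E, F, G, J, L, M, N, P
  1-simplices (21): AL, AN, AP, BD, BE, BJ, BM, DE, DJ, DM, EM, FG, FL, FN, GL, GN, GP, JM, LN, LP, NP
  2-simplices (12): ALN, ANP, BDE, BDJ, BEM, BJM, DEM, DJM, FGL, FLN, GLP, GNP

giving chain groups C_0 ≅ Z^11, C_1 ≅ Z^21, C_2 ≅ Z^12.

The boundary map ∂_1: C_1 → C_0 maps an edge to its endpoints' difference, ∂[p,q] = q − p. For instance
  ∂JM = M − J.
The 11×21 boundary matrix has rank 9 and Smith normal form diag(1,1,1,1,1,1,1,1,1).

The boundary map ∂_2: C_2 → C_1 sends each 2-simplex [p,q,r] to [q,r] − [p,r] + [p,q]. For instance
  ∂DEM = EM − DM + DE,
  ∂DJM = JM − DM + DJ.
The resulting 21×12 matrix has rank 11, and its Smith normal form has invariant factors (1,1,1,1,1,1,1,1,1,1,1).

Computing H_k = (kernel of ∂_k) / (image of ∂_{k+1}):

  H_0: rank C_0 − rank ∂_1 = 11 − 9 = 2, and the invariant factors of ∂_1 are all 1, so H_0 ≅ Z^2.
  H_1: rank ker ∂_1 − rank ∂_2 = (21 − 9) − 11 = 1, and the invariant factors of ∂_2 are all 1, so H_1 ≅ Z.
  H_2: rank ker ∂_2 − rank ∂_3 = (12 − 11) − 0 = 1, and there is no ∂_3, so H_2 ≅ Z.

(K is a triangulation of the disjoint union of the 2-sphere S^2 and the cylinder S^1 x I.)

H_0 = Z^2,  H_1 = Z,  H_2 = Z.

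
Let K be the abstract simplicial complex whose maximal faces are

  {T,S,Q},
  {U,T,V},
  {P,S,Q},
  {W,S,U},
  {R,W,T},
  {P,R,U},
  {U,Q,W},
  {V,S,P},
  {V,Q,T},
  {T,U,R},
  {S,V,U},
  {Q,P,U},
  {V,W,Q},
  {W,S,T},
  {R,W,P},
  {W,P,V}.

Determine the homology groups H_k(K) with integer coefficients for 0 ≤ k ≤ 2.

K has 8 vertices, 24 edges, 16 triangles.
rank ∂_0 = 0, rank ∂_1 = 7 ⇒ b_0 = 8 − 0 − 7 = 1; all invariant factors of ∂_1 are 1 so no torsion. So H_0 = Z.
rank ∂_1 = 7, rank ∂_2 = 15 ⇒ b_1 = 24 − 7 − 15 = 2; all invariant factors of ∂_2 are 1 so no torsion. So H_1 = Z^2.
rank ∂_2 = 15, rank ∂_3 = 0 ⇒ b_2 = 16 − 15 − 0 = 1. So H_2 = Z.

H_0 ≅ Z,  H_1 ≅ Z^2,  H_2 ≅ Z.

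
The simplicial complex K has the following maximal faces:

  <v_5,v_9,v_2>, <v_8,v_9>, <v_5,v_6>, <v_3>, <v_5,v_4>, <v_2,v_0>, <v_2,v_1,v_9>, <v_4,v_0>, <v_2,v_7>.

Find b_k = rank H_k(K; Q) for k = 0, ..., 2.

Take the total order v_0 < v_1 < v_2 < v_3 < v_4 < v_5 < v_6 < v_7 < v_8 < v_9 on the vertex set. Then K (dimension 2) consists of the simplices:

  0-simplices (10): [v_0], [v_1], [v_2], [v_3], [v_4], [v_5], [v_6], [v_7], [v_8], [v_9]
  1-simplices (11): [v_0,v_2], [v_0,v_4], [v_1,v_2], [v_1,v_9], [v_2,v_5], [v_2,v_7], [v_2,v_9], [v_4,v_5], [v_5,v_6], [v_5,v_9], [v_8,v_9]
  2-simplices (2): [v_1,v_2,v_9], [v_2,v_5,v_9]

giving chain groups C_0 ≅ Z^10, C_1 ≅ Z^11, C_2 ≅ Z^2.

∂_1: C_1 → C_0 sends each edge [p,q] (with p < q) to q − p. For instance
  ∂[v_8,v_9] = [v_9] − [v_8].
The resulting 10×11 matrix has rank 8, and its Smith normal form has invariant factors (1,1,1,1,1,1,1,1).

∂_2: C_2 → C_1 sends each 2-simplex [p,q,r] to [q,r] − [p,r] + [p,q]. For instance
  ∂[v_2,v_5,v_9] = [v_5,v_9] − [v_2,v_9] + [v_2,v_5],
  ∂[v_1,v_2,v_9] = [v_2,v_9] − [v_1,v_9] + [v_1,v_2].
This gives a 11×2 integer matrix of rank 2; reducing to Smith normal form yields diagonal entries (1,1).

Reading off H_k = ker ∂_k / im ∂_{k+1}:

  H_0: rank C_0 − rank ∂_1 = 10 − 8 = 2, and the invariant factors of ∂_1 are all 1, so H_0 ≅ Z^2.
  H_1: rank ker ∂_1 − rank ∂_2 = (11 − 8) − 2 = 1, and the invariant factors of ∂_2 are all 1, so H_1 ≅ Z.
  H_2: rank ker ∂_2 − rank ∂_3 = (2 − 2) − 0 = 0, and there is no ∂_3, so H_2 ≅ 0.

As a check, the Euler characteristic is 10 − 11 + 2 = 1, which agrees with 2 − 1 + 0 = 1.

Hence the Betti numbers are b_0 = 2, b_1 = 1, b_2 = 0.

b_0 = 2, b_1 = 1, b_2 = 0.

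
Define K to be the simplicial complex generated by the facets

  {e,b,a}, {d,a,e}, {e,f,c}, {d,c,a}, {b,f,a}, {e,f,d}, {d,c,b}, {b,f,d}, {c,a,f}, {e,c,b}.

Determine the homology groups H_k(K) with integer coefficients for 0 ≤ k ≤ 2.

Take the total order a < b < c < d < e < f on the vertex set. Then K (dimension 2) consists of the simplices:

  0-simplices (6): a, b, c, d, e, f
  1-simplices (15): ab, ac, ad, ae, af, bc, bd, be, bf, cd, ce, cf, de, df, ef
  2-simplices (10): abe, abf, acd, acf, ade, bcd, bce, bdf, cef, def

giving chain groups C_0 ≅ Z^6, C_1 ≅ Z^15, C_2 ≅ Z^10.

Boundary ∂_1: C_1 → C_0 is given by ∂[p,q] = [q] − [p]. For instance
  ∂de = e − d.
The resulting 6×15 matrix has rank 5, and its Smith normal form has invariant factors (1,1,1,1,1).

Boundary ∂_2: C_2 → C_1 maps a triangle to the signed sum of its edges. For instance
  ∂bce = ce − be + bc,
  ∂bcd = cd − bd + bc.
This gives a 15×10 integer matrix of rank 10; reducing to Smith normal form yields diagonal entries (1,1,1,1,1,1,1,1,1,2).

Now H_k = ker ∂_k / im ∂_{k+1}, so:

  H_0: rank C_0 − rank ∂_1 = 6 − 5 = 1, and the invariant factors of ∂_1 are all 1, so H_0 = Z.
  H_1: rank ker ∂_1 − rank ∂_2 = (15 − 5) − 10 = 0, and ∂_2 has invariant factor 2 > 1, so H_1 = Z/2.
  H_2: rank ker ∂_2 − rank ∂_3 = (10 − 10) − 0 = 0, and there is no ∂_3, so H_2 = 0.

As a check, the Euler characteristic is 6 − 15 + 10 = 1, which agrees with 1 − 0 + 0 = 1.

H_0 ≅ Z,  H_1 ≅ Z/2,  H_2 = 0.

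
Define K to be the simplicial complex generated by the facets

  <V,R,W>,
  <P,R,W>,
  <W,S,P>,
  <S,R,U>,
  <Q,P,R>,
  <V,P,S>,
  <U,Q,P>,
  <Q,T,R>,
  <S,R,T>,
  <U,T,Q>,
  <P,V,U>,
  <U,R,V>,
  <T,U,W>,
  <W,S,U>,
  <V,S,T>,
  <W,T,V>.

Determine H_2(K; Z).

H_2 ≅ Z.

K has 8 vertices, 24 edges, 16 triangles.
rank ∂_2 = 15, rank ∂_3 = 0 ⇒ b_2 = 16 − 15 − 0 = 1. So H_2 = Z.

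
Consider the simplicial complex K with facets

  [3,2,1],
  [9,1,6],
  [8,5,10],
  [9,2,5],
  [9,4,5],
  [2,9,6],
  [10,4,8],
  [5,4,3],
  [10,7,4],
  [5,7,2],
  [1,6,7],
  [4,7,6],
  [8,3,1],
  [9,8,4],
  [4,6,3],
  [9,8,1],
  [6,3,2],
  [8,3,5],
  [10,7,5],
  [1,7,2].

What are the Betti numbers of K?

We work with the vertex ordering 1 < 2 < 3 < 4 < 5 < 6 < 7 < 8 < 9 < 10. The simplices of K, each written with vertices in increasing order, are:

  0-simplices (10): [1], [2], [3], [4], [5], [6], [7], [8], [9], [10]
  1-simplices (30): (30 of them)
  2-simplices (20): (20 of them)

giving chain groups C_0 ≅ Z^10, C_1 ≅ Z^30, C_2 ≅ Z^20.

The boundary map ∂_1: C_1 → C_0 sends each edge [p,q] (with p < q) to q − p.
The resulting 10×30 matrix has rank 9, and its Smith normal form has invariant factors (1,1,1,1,1,1,1,1,1).

The boundary map ∂_2: C_2 → C_1 maps a triangle to the signed sum of its edges. For instance
  ∂[1,8,9] = [8,9] − [1,9] + [1,8],
  ∂[3,4,5] = [4,5] − [3,5] + [3,4].
The 30×20 boundary matrix has rank 20 and Smith normal form diag(1,1,1,1,1,1,1,1,1,1,1,1,1,1,1,1,1,1,1,2).

From H_k ≅ ker(∂_k) / im(∂_{k+1}) we obtain:

  H_0: rank C_0 − rank ∂_1 = 10 − 9 = 1, and the invariant factors of ∂_1 are all 1, so H_0 ≅ Z.
  H_1: rank ker ∂_1 − rank ∂_2 = (30 − 9) − 20 = 1, and ∂_2 has invariant factor 2 > 1, so H_1 ≅ Z ⊕ Z/2Z.
  H_2: rank ker ∂_2 − rank ∂_3 = (20 − 20) − 0 = 0, and there is no ∂_3, so H_2 ≅ 0.

Hence the Betti numbers are b_0 = 1, b_1 = 1, b_2 = 0.

b_0 = 1, b_1 = 1, b_2 = 0.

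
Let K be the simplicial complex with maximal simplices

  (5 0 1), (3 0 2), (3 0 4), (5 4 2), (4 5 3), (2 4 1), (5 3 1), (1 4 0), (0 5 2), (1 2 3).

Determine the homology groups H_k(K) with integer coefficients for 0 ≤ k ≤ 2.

H_0 ≅ Z,  H_1 ≅ Z_2,  H_2 = 0.

We work with the vertex ordering 0 < 1 < 2 < 3 < 4 < 5. The simplices of K, each written with vertices in increasing order, are:

  0-simplices (6): [0], [1], [2], [3], [4], [5]
  1-simplices (15): [0,1], [0,2], [0,3], [0,4], [0,5], [1,2], [1,3], [1,4], [1,5], [2,3], [2,4], [2,5], [3,4], [3,5], [4,5]
  2-simplices (10): [0,1,4], [0,1,5], [0,2,3], [0,2,5], [0,3,4], [1,2,3], [1,2,4], [1,3,5], [2,4,5], [3,4,5]

Hence C_0 ≅ Z^6, C_1 ≅ Z^15, C_2 ≅ Z^10.

Boundary ∂_1: C_1 → C_0 maps an edge to its endpoints' difference, ∂[p,q] = q − p.
The resulting 6×15 matrix has rank 5, and its Smith normal form has invariant factors (1,1,1,1,1).

∂_2: C_2 → C_1 sends each 2-simplex [p,q,r] to [q,r] − [p,r] + [p,q]. For instance
  ∂[1,2,3] = [2,3] − [1,3] + [1,2],
  ∂[0,2,3] = [2,3] − [0,3] + [0,2].
The resulting 15×10 matrix has rank 10, and its Smith normal form has invariant factors (1,1,1,1,1,1,1,1,1,2).

From H_k ≅ ker(∂_k) / im(∂_{k+1}) we obtain:

  H_0: rank C_0 − rank ∂_1 = 6 − 5 = 1, and the invariant factors of ∂_1 are all 1, so H_0 ≅ Z.
  H_1: rank ker ∂_1 − rank ∂_2 = (15 − 5) − 10 = 0, and ∂_2 has invariant factor 2 > 1, so H_1 ≅ Z_2.
  H_2: rank ker ∂_2 − rank ∂_3 = (10 − 10) − 0 = 0, and there is no ∂_3, so H_2 ≅ 0.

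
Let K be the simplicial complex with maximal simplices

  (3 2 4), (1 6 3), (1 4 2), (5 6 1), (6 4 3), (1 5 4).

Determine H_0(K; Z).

We work with the vertex ordering 1 < 2 < 3 < 4 < 5 < 6. The simplices of K, each written with vertices in increasing order, are:

  0-simplices (6): [1], [2], [3], [4], [5], [6]
  1-simplices (12): [1,2], [1,3], [1,4], [1,5], [1,6], [2,3], [2,4], [3,4], [3,6], [4,5], [4,6], [5,6]
  2-simplices (6): [1,2,4], [1,3,6], [1,4,5], [1,5,6], [2,3,4], [3,4,6]

Hence C_0 ≅ Z^6, C_1 ≅ Z^12, C_2 ≅ Z^6.

Boundary ∂_1: C_1 → C_0 is given by ∂[p,q] = [q] − [p].
This gives a 6×12 integer matrix of rank 5; reducing to Smith normal form yields diagonal entries (1,1,1,1,1).

∂_2: C_2 → C_1 maps a triangle to the signed sum of its edges. For instance
  ∂[3,4,6] = [4,6] − [3,6] + [3,4],
  ∂[1,4,5] = [4,5] − [1,5] + [1,4].
This gives a 12×6 integer matrix of rank 6; reducing to Smith normal form yields diagonal entries (1,1,1,1,1,1).

Reading off H_k = ker ∂_k / im ∂_{k+1}:

  H_0: rank C_0 − rank ∂_1 = 6 − 5 = 1, and the invariant factors of ∂_1 are all 1, so H_0 = Z.

H_0 = Z.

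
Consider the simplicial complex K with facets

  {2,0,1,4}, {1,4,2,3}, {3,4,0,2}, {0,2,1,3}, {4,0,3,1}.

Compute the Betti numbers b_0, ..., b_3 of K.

b_0 = 1, b_1 = 0, b_2 = 0, b_3 = 1.

We work with the vertex ordering 0 < 1 < 2 < 3 < 4. The simplices of K, each written with vertices in increasing order, are:

  0-simplices (5): [0], [1], [2], [3], [4]
  1-simplices (10): [0,1], [0,2], [0,3], [0,4], [1,2], [1,3], [1,4], [2,3], [2,4], [3,4]
  2-simplices (10): [0,1,2], [0,1,3], [0,1,4], [0,2,3], [0,2,4], [0,3,4], [1,2,3], [1,2,4], [1,3,4], [2,3,4]
  3-simplices (5): [0,1,2,3], [0,1,2,4], [0,1,3,4], [0,2,3,4], [1,2,3,4]

giving chain groups C_0 ≅ Z^5, C_1 ≅ Z^10, C_2 ≅ Z^10, C_3 ≅ Z^5.

The boundary map ∂_1: C_1 → C_0 is given by ∂[p,q] = [q] − [p].
The resulting 5×10 matrix has rank 4, and its Smith normal form has invariant factors (1,1,1,1).

The boundary map ∂_2: C_2 → C_1 maps a triangle to the signed sum of its edges. For instance
  ∂[1,2,4] = [2,4] − [1,4] + [1,2],
  ∂[0,1,4] = [1,4] − [0,4] + [0,1].
The 10×10 boundary matrix has rank 6 and Smith normal form diag(1,1,1,1,1,1).

Boundary ∂_3: C_3 → C_2 sends each 3-simplex σ to the alternating sum Σ_i (−1)^i (σ with its i-th vertex removed). For instance
  ∂[0,1,3,4] = [1,3,4] − [0,3,4] + [0,1,4] − [0,1,3],
  ∂[0,1,2,3] = [1,2,3] − [0,2,3] + [0,1,3] − [0,1,2].
As a 10×5 matrix over Z this has rank 4, with invariant factors (1,1,1,1).

Now H_k = ker ∂_k / im ∂_{k+1}, so:

  H_0: rank C_0 − rank ∂_1 = 5 − 4 = 1, and the invariant factors of ∂_1 are all 1, so H_0 = Z.
  H_1: rank ker ∂_1 − rank ∂_2 = (10 − 4) − 6 = 0, and the invariant factors of ∂_2 are all 1, so H_1 = 0.
  H_2: rank ker ∂_2 − rank ∂_3 = (10 − 6) − 4 = 0, and the invariant factors of ∂_3 are all 1, so H_2 = 0.
  H_3: rank ker ∂_3 − rank ∂_4 = (5 − 4) − 0 = 1, and there is no ∂_4, so H_3 = Z.

As a check, the Euler characteristic is 5 − 10 + 10 − 5 = 0, which agrees with 1 − 0 + 0 − 1 = 0.

Hence the Betti numbers are b_0 = 1, b_1 = 0, b_2 = 0, b_3 = 1.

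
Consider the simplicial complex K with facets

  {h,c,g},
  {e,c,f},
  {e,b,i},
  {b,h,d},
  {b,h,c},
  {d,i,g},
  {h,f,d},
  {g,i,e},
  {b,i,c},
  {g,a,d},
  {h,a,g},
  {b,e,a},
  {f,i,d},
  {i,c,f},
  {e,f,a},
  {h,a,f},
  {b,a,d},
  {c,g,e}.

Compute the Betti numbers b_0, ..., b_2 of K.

b_0 = 1, b_1 = 1, b_2 = 0.

Order the vertices as a < b < c < d < e < f < g < h < i. Listing each simplex with vertices in this order, K has dimension 2 with simplices:

  0-simplices (9): a, b, c, d, e, f, g, h, i
  1-simplices (27): ab, ad, ae, af, ag, ah, bc, bd, be, bh, bi, ce, cf, cg, ch, ci, df, dg, dh, di, ef, eg, ei, fh, fi, gh, gi
  2-simplices (18): abd, abe, adg, aef, afh, agh, bch, bci, bdh, bei, cef, ceg, cfi, cgh, dfh, dfi, dgi, egi

so the chain groups are C_0 ≅ Z^9, C_1 ≅ Z^27, C_2 ≅ Z^18.

Boundary ∂_1: C_1 → C_0 is given by ∂[p,q] = [q] − [p]. For instance
  ∂di = i − d.
The 9×27 boundary matrix has rank 8 and Smith normal form diag(1,1,1,1,1,1,1,1).

Boundary ∂_2: C_2 → C_1 sends each 2-simplex [p,q,r] to [q,r] − [p,r] + [p,q]. For instance
  ∂adg = dg − ag + ad,
  ∂afh = fh − ah + af.
The resulting 27×18 matrix has rank 18, and its Smith normal form has invariant factors (1,1,1,1,1,1,1,1,1,1,1,1,1,1,1,1,1,2).

Reading off H_k = ker ∂_k / im ∂_{k+1}:

  H_0: rank C_0 − rank ∂_1 = 9 − 8 = 1, and the invariant factors of ∂_1 are all 1, so H_0 = Z.
  H_1: rank ker ∂_1 − rank ∂_2 = (27 − 8) − 18 = 1, and ∂_2 has invariant factor 2 > 1, so H_1 = Z ⊕ Z/2.
  H_2: rank ker ∂_2 − rank ∂_3 = (18 − 18) − 0 = 0, and there is no ∂_3, so H_2 = 0.

Hence the Betti numbers are b_0 = 1, b_1 = 1, b_2 = 0.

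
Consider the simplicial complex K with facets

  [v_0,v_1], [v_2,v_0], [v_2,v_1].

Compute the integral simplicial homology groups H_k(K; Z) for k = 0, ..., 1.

H_0 = Z,  H_1 = Z.

Take the total order v_0 < v_1 < v_2 on the vertex set. Then K (dimension 1) consists of the simplices:

  0-simplices (3): [v_0], [v_1], [v_2]
  1-simplices (3): [v_0,v_1], [v_0,v_2], [v_1,v_2]

Hence C_0 ≅ Z^3, C_1 ≅ Z^3.

Boundary ∂_1: C_1 → C_0 maps an edge to its endpoints' difference, ∂[p,q] = q − p.
As a 3×3 matrix over Z this has rank 2, with invariant factors (1,1).

Reading off H_k = ker ∂_k / im ∂_{k+1}:

  H_0: rank C_0 − rank ∂_1 = 3 − 2 = 1, and the invariant factors of ∂_1 are all 1, so H_0 = Z.
  H_1: rank ker ∂_1 − rank ∂_2 = (3 − 2) − 0 = 1, and there is no ∂_2, so H_1 = Z.

(K is a triangulation of the circle S^1.)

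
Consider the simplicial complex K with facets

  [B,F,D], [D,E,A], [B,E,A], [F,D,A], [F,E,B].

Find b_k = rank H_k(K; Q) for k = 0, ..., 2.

b_0 = 1, b_1 = 1, b_2 = 0.

Fix the vertex order A < B < D < E < F and write every simplex with vertices in increasing order. Then dim K = 2 and the simplices of K are:

  0-simplices (5): A, B, D, E, F
  1-simplices (10): AB, AD, AE, AF, BD, BE, BF, DE, DF, EF
  2-simplices (5): ABE, ADE, ADF, BDF, BEF

so the chain groups are C_0 ≅ Z^5, C_1 ≅ Z^10, C_2 ≅ Z^5.

Boundary ∂_1: C_1 → C_0 maps an edge to its endpoints' difference, ∂[p,q] = q − p.
The 5×10 boundary matrix has rank 4 and Smith normal form diag(1,1,1,1).

∂_2: C_2 → C_1 sends each 2-simplex [p,q,r] to [q,r] − [p,r] + [p,q]. For instance
  ∂ADF = DF − AF + AD,
  ∂BEF = EF − BF + BE.
This gives a 10×5 integer matrix of rank 5; reducing to Smith normal form yields diagonal entries (1,1,1,1,1).

Reading off H_k = ker ∂_k / im ∂_{k+1}:

  H_0: rank C_0 − rank ∂_1 = 5 − 4 = 1, and the invariant factors of ∂_1 are all 1, so H_0 = Z.
  H_1: rank ker ∂_1 − rank ∂_2 = (10 − 4) − 5 = 1, and the invariant factors of ∂_2 are all 1, so H_1 = Z.
  H_2: rank ker ∂_2 − rank ∂_3 = (5 − 5) − 0 = 0, and there is no ∂_3, so H_2 = 0.

(K is a triangulation of the Möbius band.)

Hence the Betti numbers are b_0 = 1, b_1 = 1, b_2 = 0.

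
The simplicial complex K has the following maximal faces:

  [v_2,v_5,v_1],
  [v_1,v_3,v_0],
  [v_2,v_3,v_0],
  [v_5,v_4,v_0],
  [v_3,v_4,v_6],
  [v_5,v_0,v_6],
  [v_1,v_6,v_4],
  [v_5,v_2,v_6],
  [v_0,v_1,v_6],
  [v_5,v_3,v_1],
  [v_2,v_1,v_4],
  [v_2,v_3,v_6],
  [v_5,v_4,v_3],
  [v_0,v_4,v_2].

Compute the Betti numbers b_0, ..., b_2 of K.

We work with the vertex ordering v_0 < v_1 < v_2 < v_3 < v_4 < v_5 < v_6. The simplices of K, each written with vertices in increasing order, are:

  0-simplices (7): [v_0], [v_1], [v_2], [v_3], [v_4], [v_5], [v_6]
  1-simplices (21): (21 of them)
  2-simplices (14): (14 of them)

giving chain groups C_0 ≅ Z^7, C_1 ≅ Z^21, C_2 ≅ Z^14.

The boundary map ∂_1: C_1 → C_0 maps an edge to its endpoints' difference, ∂[p,q] = q − p.
The 7×21 boundary matrix has rank 6 and Smith normal form diag(1,1,1,1,1,1).

Boundary ∂_2: C_2 → C_1 maps a triangle to the signed sum of its edges. For instance
  ∂[v_1,v_2,v_4] = [v_2,v_4] − [v_1,v_4] + [v_1,v_2],
  ∂[v_0,v_1,v_6] = [v_1,v_6] − [v_0,v_6] + [v_0,v_1].
This gives a 21×14 integer matrix of rank 13; reducing to Smith normal form yields diagonal entries (1,1,1,1,1,1,1,1,1,1,1,1,1).

Computing H_k = (kernel of ∂_k) / (image of ∂_{k+1}):

  H_0: rank C_0 − rank ∂_1 = 7 − 6 = 1, and the invariant factors of ∂_1 are all 1, so H_0 ≅ Z.
  H_1: rank ker ∂_1 − rank ∂_2 = (21 − 6) − 13 = 2, and the invariant factors of ∂_2 are all 1, so H_1 ≅ Z^2.
  H_2: rank ker ∂_2 − rank ∂_3 = (14 − 13) − 0 = 1, and there is no ∂_3, so H_2 ≅ Z.

As a check, the Euler characteristic is 7 − 21 + 14 = 0, which agrees with 1 − 2 + 1 = 0.

Hence the Betti numbers are b_0 = 1, b_1 = 2, b_2 = 1.

b_0 = 1, b_1 = 2, b_2 = 1.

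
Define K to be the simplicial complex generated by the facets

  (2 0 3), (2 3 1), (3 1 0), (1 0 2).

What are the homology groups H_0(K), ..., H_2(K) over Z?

H_0 ≅ Z,  H_1 = 0,  H_2 ≅ Z.

We work with the vertex ordering 0 < 1 < 2 < 3. The simplices of K, each written with vertices in increasing order, are:

  0-simplices (4): [0], [1], [2], [3]
  1-simplices (6): [0,1], [0,2], [0,3], [1,2], [1,3], [2,3]
  2-simplices (4): [0,1,2], [0,1,3], [0,2,3], [1,2,3]

so the chain groups are C_0 ≅ Z^4, C_1 ≅ Z^6, C_2 ≅ Z^4.

Boundary ∂_1: C_1 → C_0 maps an edge to its endpoints' difference, ∂[p,q] = q − p.
As a 4×6 matrix over Z this has rank 3, with invariant factors (1,1,1).

The boundary map ∂_2: C_2 → C_1 sends each 2-simplex [p,q,r] to [q,r] − [p,r] + [p,q]. For instance
  ∂[0,1,3] = [1,3] − [0,3] + [0,1],
  ∂[0,2,3] = [2,3] − [0,3] + [0,2].
The resulting 6×4 matrix has rank 3, and its Smith normal form has invariant factors (1,1,1).

From H_k ≅ ker(∂_k) / im(∂_{k+1}) we obtain:

  H_0: rank C_0 − rank ∂_1 = 4 − 3 = 1, and the invariant factors of ∂_1 are all 1, so H_0 ≅ Z.
  H_1: rank ker ∂_1 − rank ∂_2 = (6 − 3) − 3 = 0, and the invariant factors of ∂_2 are all 1, so H_1 ≅ 0.
  H_2: rank ker ∂_2 − rank ∂_3 = (4 − 3) − 0 = 1, and there is no ∂_3, so H_2 ≅ Z.

As a check, the Euler characteristic is 4 − 6 + 4 = 2, which agrees with 1 − 0 + 1 = 2.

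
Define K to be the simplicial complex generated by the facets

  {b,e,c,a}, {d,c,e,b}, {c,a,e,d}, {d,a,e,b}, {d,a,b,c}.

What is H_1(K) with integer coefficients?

H_1 ≅ 0.

Fix the vertex order a < b < c < d < e and write every simplex with vertices in increasing order. Then dim K = 3 and the simplices of K are:

  0-simplices (5): a, b, c, d, e
  1-simplices (10): ab, ac, ad, ae, bc, bd, be, cd, ce, de
  2-simplices (10): abc, abd, abe, acd, ace, ade, bcd, bce, bde, cde
  3-simplices (5): abcd, abce, abde, acde, bcde

Hence C_0 ≅ Z^5, C_1 ≅ Z^10, C_2 ≅ Z^10, C_3 ≅ Z^5.

The boundary map ∂_1: C_1 → C_0 sends each edge [p,q] (with p < q) to q − p.
This gives a 5×10 integer matrix of rank 4; reducing to Smith normal form yields diagonal entries (1,1,1,1).

∂_2: C_2 → C_1 sends each 2-simplex [p,q,r] to [q,r] − [p,r] + [p,q]. For instance
  ∂abc = bc − ac + ab,
  ∂abe = be − ae + ab.
This gives a 10×10 integer matrix of rank 6; reducing to Smith normal form yields diagonal entries (1,1,1,1,1,1).

Boundary ∂_3: C_3 → C_2 sends each 3-simplex σ to the alternating sum Σ_i (−1)^i (σ with its i-th vertex removed). For instance
  ∂abde = bde − ade + abe − abd,
  ∂abcd = bcd − acd + abd − abc.
The resulting 10×5 matrix has rank 4, and its Smith normal form has invariant factors (1,1,1,1).

Now H_k = ker ∂_k / im ∂_{k+1}, so:

  H_1: rank ker ∂_1 − rank ∂_2 = (10 − 4) − 6 = 0, and the invariant factors of ∂_2 are all 1, so H_1 ≅ 0.

(K is a triangulation of the 3-sphere S^3.)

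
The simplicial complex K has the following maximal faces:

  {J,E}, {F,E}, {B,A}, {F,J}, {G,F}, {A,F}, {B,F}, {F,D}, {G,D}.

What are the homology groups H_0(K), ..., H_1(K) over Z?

K has 7 vertices, 9 edges.
rank ∂_0 = 0, rank ∂_1 = 6 ⇒ b_0 = 7 − 0 − 6 = 1; all invariant factors of ∂_1 are 1 so no torsion. So H_0 ≅ Z.
rank ∂_1 = 6, rank ∂_2 = 0 ⇒ b_1 = 9 − 6 − 0 = 3. So H_1 ≅ Z^3.

H_0 = Z,  H_1 = Z^3.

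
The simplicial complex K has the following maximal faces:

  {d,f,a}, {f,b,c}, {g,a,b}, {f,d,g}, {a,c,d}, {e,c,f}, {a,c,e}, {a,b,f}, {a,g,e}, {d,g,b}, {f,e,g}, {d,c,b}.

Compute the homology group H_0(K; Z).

Take the total order a < b < c < d < e < f < g on the vertex set. Then K (dimension 2) consists of the simplices:

  0-simplices (7): a, b, c, d, e, f, g
  1-simplices (18): ab, ac, ad, ae, af, ag, bc, bd, bf, bg, cd, ce, cf, df, dg, ef, eg, fg
  2-simplices (12): abf, abg, acd, ace, adf, aeg, bcd, bcf, bdg, cef, dfg, efg

so the chain groups are C_0 ≅ Z^7, C_1 ≅ Z^18, C_2 ≅ Z^12.

Boundary ∂_1: C_1 → C_0 maps an edge to its endpoints' difference, ∂[p,q] = q − p. For instance
  ∂fg = g − f.
The 7×18 boundary matrix has rank 6 and Smith normal form diag(1,1,1,1,1,1).

The boundary map ∂_2: C_2 → C_1 sends each 2-simplex [p,q,r] to [q,r] − [p,r] + [p,q]. For instance
  ∂efg = fg − eg + ef,
  ∂abg = bg − ag + ab.
This gives a 18×12 integer matrix of rank 12; reducing to Smith normal form yields diagonal entries (1,1,1,1,1,1,1,1,1,1,1,2).

From H_k ≅ ker(∂_k) / im(∂_{k+1}) we obtain:

  H_0: rank C_0 − rank ∂_1 = 7 − 6 = 1, and the invariant factors of ∂_1 are all 1, so H_0 ≅ Z.

H_0 = Z.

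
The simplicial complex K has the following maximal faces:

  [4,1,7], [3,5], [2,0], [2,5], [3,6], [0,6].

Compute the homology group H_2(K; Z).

Fix the vertex order 0 < 1 < 2 < 3 < 4 < 5 < 6 < 7 and write every simplex with vertices in increasing order. Then dim K = 2 and the simplices of K are:

  0-simplices (8): [0], [1], [2], [3], [4], [5], [6], [7]
  1-simplices (8): [0,2], [0,6], [1,4], [1,7], [2,5], [3,5], [3,6], [4,7]
  2-simplices (1): [1,4,7]

giving chain groups C_0 ≅ Z^8, C_1 ≅ Z^8, C_2 ≅ Z^1.

∂_1: C_1 → C_0 is given by ∂[p,q] = [q] − [p].
This gives a 8×8 integer matrix of rank 6; reducing to Smith normal form yields diagonal entries (1,1,1,1,1,1).

The boundary map ∂_2: C_2 → C_1 acts by ∂[p,q,r] = [q,r] − [p,r] + [p,q]. For instance
  ∂[1,4,7] = [4,7] − [1,7] + [1,4].
This gives a 8×1 integer matrix of rank 1; reducing to Smith normal form yields diagonal entries (1).

Reading off H_k = ker ∂_k / im ∂_{k+1}:

  H_2: rank ker ∂_2 − rank ∂_3 = (1 − 1) − 0 = 0, and there is no ∂_3, so H_2 ≅ 0.

H_2 ≅ 0.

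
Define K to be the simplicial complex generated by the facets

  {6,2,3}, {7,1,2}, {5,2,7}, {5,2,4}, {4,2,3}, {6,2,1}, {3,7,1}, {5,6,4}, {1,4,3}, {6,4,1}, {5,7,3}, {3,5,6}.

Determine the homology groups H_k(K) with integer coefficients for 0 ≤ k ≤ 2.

H_0 = Z,  H_1 = Z/2,  H_2 = 0.

Take the total order 1 < 2 < 3 < 4 < 5 < 6 < 7 on the vertex set. Then K (dimension 2) consists of the simplices:

  0-simplices (7): [1], [2], [3], [4], [5], [6], [7]
  1-simplices (18): [1,2], [1,3], [1,4], [1,6], [1,7], [2,3], [2,4], [2,5], [2,6], [2,7], [3,4], [3,5], [3,6], [3,7], [4,5], [4,6], [5,6], [5,7]
  2-simplices (12): [1,2,6], [1,2,7], [1,3,4], [1,3,7], [1,4,6], [2,3,4], [2,3,6], [2,4,5], [2,5,7], [3,5,6], [3,5,7], [4,5,6]

giving chain groups C_0 ≅ Z^7, C_1 ≅ Z^18, C_2 ≅ Z^12.

Boundary ∂_1: C_1 → C_0 is given by ∂[p,q] = [q] − [p]. For instance
  ∂[5,7] = [7] − [5].
The resulting 7×18 matrix has rank 6, and its Smith normal form has invariant factors (1,1,1,1,1,1).

Boundary ∂_2: C_2 → C_1 acts by ∂[p,q,r] = [q,r] − [p,r] + [p,q]. For instance
  ∂[3,5,7] = [5,7] − [3,7] + [3,5],
  ∂[1,2,7] = [2,7] − [1,7] + [1,2].
The 18×12 boundary matrix has rank 12 and Smith normal form diag(1,1,1,1,1,1,1,1,1,1,1,2).

From H_k ≅ ker(∂_k) / im(∂_{k+1}) we obtain:

  H_0: rank C_0 − rank ∂_1 = 7 − 6 = 1, and the invariant factors of ∂_1 are all 1, so H_0 = Z.
  H_1: rank ker ∂_1 − rank ∂_2 = (18 − 6) − 12 = 0, and ∂_2 has invariant factor 2 > 1, so H_1 = Z/2.
  H_2: rank ker ∂_2 − rank ∂_3 = (12 − 12) − 0 = 0, and there is no ∂_3, so H_2 = 0.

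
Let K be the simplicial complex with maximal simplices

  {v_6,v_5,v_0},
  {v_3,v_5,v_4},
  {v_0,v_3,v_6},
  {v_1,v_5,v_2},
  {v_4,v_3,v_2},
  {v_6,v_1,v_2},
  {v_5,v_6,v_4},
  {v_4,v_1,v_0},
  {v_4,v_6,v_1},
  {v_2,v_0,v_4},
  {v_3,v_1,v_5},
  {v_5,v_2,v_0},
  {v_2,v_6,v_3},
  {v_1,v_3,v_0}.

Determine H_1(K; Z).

Fix the vertex order v_0 < v_1 < v_2 < v_3 < v_4 < v_5 < v_6 and write every simplex with vertices in increasing order. Then dim K = 2 and the simplices of K are:

  0-simplices (7): [v_0], [v_1], [v_2], [v_3], [v_4], [v_5], [v_6]
  1-simplices (21): (21 of them)
  2-simplices (14): (14 of them)

giving chain groups C_0 ≅ Z^7, C_1 ≅ Z^21, C_2 ≅ Z^14.

The boundary map ∂_1: C_1 → C_0 maps an edge to its endpoints' difference, ∂[p,q] = q − p. For instance
  ∂[v_1,v_5] = [v_5] − [v_1].
The resulting 7×21 matrix has rank 6, and its Smith normal form has invariant factors (1,1,1,1,1,1).

The boundary map ∂_2: C_2 → C_1 maps a triangle to the signed sum of its edges. For instance
  ∂[v_1,v_2,v_5] = [v_2,v_5] − [v_1,v_5] + [v_1,v_2],
  ∂[v_4,v_5,v_6] = [v_5,v_6] − [v_4,v_6] + [v_4,v_5].
As a 21×14 matrix over Z this has rank 13, with invariant factors (1,1,1,1,1,1,1,1,1,1,1,1,1).

From H_k ≅ ker(∂_k) / im(∂_{k+1}) we obtain:

  H_1: rank ker ∂_1 − rank ∂_2 = (21 − 6) − 13 = 2, and the invariant factors of ∂_2 are all 1, so H_1 ≅ Z^2.

H_1 = Z^2.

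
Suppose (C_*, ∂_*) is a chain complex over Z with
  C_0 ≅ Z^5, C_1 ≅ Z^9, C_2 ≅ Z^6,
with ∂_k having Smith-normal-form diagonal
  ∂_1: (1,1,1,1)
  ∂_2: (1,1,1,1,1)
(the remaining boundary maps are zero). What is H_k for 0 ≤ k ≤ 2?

H_0: b_0 = 5 − 0 − 4 = 1; torsion from ∂_1 factors > 1: none. So H_0 ≅ Z.
H_1: b_1 = 9 − 4 − 5 = 0; torsion from ∂_2 factors > 1: none. So H_1 ≅ 0.
H_2: b_2 = 6 − 5 − 0 = 1; torsion from ∂_3 factors > 1: none. So H_2 ≅ Z.

H_0 ≅ Z,  H_1 = 0,  H_2 ≅ Z.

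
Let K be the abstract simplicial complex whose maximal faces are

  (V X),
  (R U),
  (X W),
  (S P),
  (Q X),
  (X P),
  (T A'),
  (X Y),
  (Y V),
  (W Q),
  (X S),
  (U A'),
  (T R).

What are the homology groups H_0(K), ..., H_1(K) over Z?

H_0 ≅ Z^2,  H_1 ≅ Z^4.

We work with the vertex ordering P < Q < R < S < T < U < V < W < X < Y < A'. The simplices of K, each written with vertices in increasing order, are:

  0-simplices (11): [P], [Q], [R], [S], [T], [U], [V], [W], [X], [Y], [A']
  1-simplices (13): [P,S], [P,X], [Q,W], [Q,X], [R,T], [R,U], [S,X], [T,A'], [U,A'], [V,X], [V,Y], [W,X], [X,Y]

so the chain groups are C_0 ≅ Z^11, C_1 ≅ Z^13.

Boundary ∂_1: C_1 → C_0 maps an edge to its endpoints' difference, ∂[p,q] = q − p. For instance
  ∂[R,U] = [U] − [R].
This gives a 11×13 integer matrix of rank 9; reducing to Smith normal form yields diagonal entries (1,1,1,1,1,1,1,1,1).

Reading off H_k = ker ∂_k / im ∂_{k+1}:

  H_0: rank C_0 − rank ∂_1 = 11 − 9 = 2, and the invariant factors of ∂_1 are all 1, so H_0 = Z^2.
  H_1: rank ker ∂_1 − rank ∂_2 = (13 − 9) − 0 = 4, and there is no ∂_2, so H_1 = Z^4.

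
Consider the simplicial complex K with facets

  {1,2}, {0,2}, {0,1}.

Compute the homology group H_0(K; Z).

H_0 = Z.

Fix the vertex order 0 < 1 < 2 and write every simplex with vertices in increasing order. Then dim K = 1 and the simplices of K are:

  0-simplices (3): [0], [1], [2]
  1-simplices (3): [0,1], [0,2], [1,2]

giving chain groups C_0 ≅ Z^3, C_1 ≅ Z^3.

Boundary ∂_1: C_1 → C_0 sends each edge [p,q] (with p < q) to q − p.
This gives a 3×3 integer matrix of rank 2; reducing to Smith normal form yields diagonal entries (1,1).

Reading off H_k = ker ∂_k / im ∂_{k+1}:

  H_0: rank C_0 − rank ∂_1 = 3 − 2 = 1, and the invariant factors of ∂_1 are all 1, so H_0 = Z.

(K is a triangulation of the circle S^1.)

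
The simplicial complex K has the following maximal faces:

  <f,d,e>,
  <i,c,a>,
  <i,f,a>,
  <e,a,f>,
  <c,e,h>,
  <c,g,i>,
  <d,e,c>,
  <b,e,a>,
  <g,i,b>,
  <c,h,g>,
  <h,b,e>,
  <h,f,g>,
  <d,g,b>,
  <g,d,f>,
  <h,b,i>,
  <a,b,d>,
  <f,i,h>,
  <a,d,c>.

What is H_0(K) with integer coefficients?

H_0 ≅ Z.

Take the total order a < b < c < d < e < f < g < h < i on the vertex set. Then K (dimension 2) consists of the simplices:

  0-simplices (9): a, b, c, d, e, f, g, h, i
  1-simplices (27): ab, ac, ad, ae, af, ai, bd, be, bg, bh, bi, cd, ce, cg, ch, ci, de, df, dg, ef, eh, fg, fh, fi, gh, gi, hi
  2-simplices (18): abd, abe, acd, aci, aef, afi, bdg, beh, bgi, bhi, cde, ceh, cgh, cgi, def, dfg, fgh, fhi

giving chain groups C_0 ≅ Z^9, C_1 ≅ Z^27, C_2 ≅ Z^18.

∂_1: C_1 → C_0 sends each edge [p,q] (with p < q) to q − p. For instance
  ∂ce = e − c.
As a 9×27 matrix over Z this has rank 8, with invariant factors (1,1,1,1,1,1,1,1).

∂_2: C_2 → C_1 sends each 2-simplex [p,q,r] to [q,r] − [p,r] + [p,q]. For instance
  ∂bgi = gi − bi + bg,
  ∂acd = cd − ad + ac.
The resulting 27×18 matrix has rank 18, and its Smith normal form has invariant factors (1,1,1,1,1,1,1,1,1,1,1,1,1,1,1,1,1,2).

Reading off H_k = ker ∂_k / im ∂_{k+1}:

  H_0: rank C_0 − rank ∂_1 = 9 − 8 = 1, and the invariant factors of ∂_1 are all 1, so H_0 ≅ Z.

(K is a triangulation of the Klein bottle.)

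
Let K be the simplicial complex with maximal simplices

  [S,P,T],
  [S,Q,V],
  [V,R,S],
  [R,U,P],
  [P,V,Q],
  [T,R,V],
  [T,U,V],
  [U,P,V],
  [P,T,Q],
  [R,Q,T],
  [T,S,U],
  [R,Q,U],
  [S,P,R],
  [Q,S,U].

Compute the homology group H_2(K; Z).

Order the vertices as P < Q < R < S < T < U < V. Listing each simplex with vertices in this order, K has dimension 2 with simplices:

  0-simplices (7): P, Q, R, S, T, U, V
  1-simplices (21): PQ, PR, PS, PT, PU, PV, QR, QS, QT, QU, QV, RS, RT, RU, RV, ST, SU, SV, TU, TV, UV
  2-simplices (14): PQT, PQV, PRS, PRU, PST, PUV, QRT, QRU, QSU, QSV, RSV, RTV, STU, TUV

so the chain groups are C_0 ≅ Z^7, C_1 ≅ Z^21, C_2 ≅ Z^14.

Boundary ∂_1: C_1 → C_0 maps an edge to its endpoints' difference, ∂[p,q] = q − p. For instance
  ∂ST = T − S.
As a 7×21 matrix over Z this has rank 6, with invariant factors (1,1,1,1,1,1).

Boundary ∂_2: C_2 → C_1 maps a triangle to the signed sum of its edges. For instance
  ∂TUV = UV − TV + TU,
  ∂PRS = RS − PS + PR.
As a 21×14 matrix over Z this has rank 13, with invariant factors (1,1,1,1,1,1,1,1,1,1,1,1,1).

Computing H_k = (kernel of ∂_k) / (image of ∂_{k+1}):

  H_2: rank ker ∂_2 − rank ∂_3 = (14 − 13) − 0 = 1, and there is no ∂_3, so H_2 = Z.

H_2 ≅ Z.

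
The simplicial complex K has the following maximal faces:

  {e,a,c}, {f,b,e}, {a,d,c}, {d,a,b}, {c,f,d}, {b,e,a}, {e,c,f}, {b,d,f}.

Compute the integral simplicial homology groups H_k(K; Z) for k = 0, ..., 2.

We work with the vertex ordering a < b < c < d < e < f. The simplices of K, each written with vertices in increasing order, are:

  0-simplices (6): a, b, c, d, e, f
  1-simplices (12): ab, ac, ad, ae, bd, be, bf, cd, ce, cf, df, ef
  2-simplices (8): abd, abe, acd, ace, bdf, bef, cdf, cef

Hence C_0 ≅ Z^6, C_1 ≅ Z^12, C_2 ≅ Z^8.

The boundary map ∂_1: C_1 → C_0 maps an edge to its endpoints' difference, ∂[p,q] = q − p. For instance
  ∂be = e − b.
As a 6×12 matrix over Z this has rank 5, with invariant factors (1,1,1,1,1).

Boundary ∂_2: C_2 → C_1 maps a triangle to the signed sum of its edges. For instance
  ∂bef = ef − bf + be,
  ∂bdf = df − bf + bd.
This gives a 12×8 integer matrix of rank 7; reducing to Smith normal form yields diagonal entries (1,1,1,1,1,1,1).

From H_k ≅ ker(∂_k) / im(∂_{k+1}) we obtain:

  H_0: rank C_0 − rank ∂_1 = 6 − 5 = 1, and the invariant factors of ∂_1 are all 1, so H_0 ≅ Z.
  H_1: rank ker ∂_1 − rank ∂_2 = (12 − 5) − 7 = 0, and the invariant factors of ∂_2 are all 1, so H_1 ≅ 0.
  H_2: rank ker ∂_2 − rank ∂_3 = (8 − 7) − 0 = 1, and there is no ∂_3, so H_2 ≅ Z.

H_0 = Z,  H_1 = 0,  H_2 = Z.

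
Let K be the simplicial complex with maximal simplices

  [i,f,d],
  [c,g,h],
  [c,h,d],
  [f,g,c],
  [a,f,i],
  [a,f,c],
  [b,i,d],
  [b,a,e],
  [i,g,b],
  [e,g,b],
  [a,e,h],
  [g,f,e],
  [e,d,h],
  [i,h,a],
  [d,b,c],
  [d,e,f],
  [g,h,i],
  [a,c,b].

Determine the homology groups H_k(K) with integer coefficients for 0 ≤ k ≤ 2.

We work with the vertex ordering a < b < c < d < e < f < g < h < i. The simplices of K, each written with vertices in increasing order, are:

  0-simplices (9): a, b, c, d, e, f, g, h, i
  1-simplices (27): ab, ac, ae, af, ah, ai, bc, bd, be, bg, bi, cd, cf, cg, ch, de, df, dh, di, ef, eg, eh, fg, fi, gh, gi, hi
  2-simplices (18): abc, abe, acf, aeh, afi, ahi, bcd, bdi, beg, bgi, cdh, cfg, cgh, def, deh, dfi, efg, ghi

so the chain groups are C_0 ≅ Z^9, C_1 ≅ Z^27, C_2 ≅ Z^18.

The boundary map ∂_1: C_1 → C_0 maps an edge to its endpoints' difference, ∂[p,q] = q − p. For instance
  ∂ac = c − a.
This gives a 9×27 integer matrix of rank 8; reducing to Smith normal form yields diagonal entries (1,1,1,1,1,1,1,1).

Boundary ∂_2: C_2 → C_1 acts by ∂[p,q,r] = [q,r] − [p,r] + [p,q]. For instance
  ∂dfi = fi − di + df,
  ∂cdh = dh − ch + cd.
This gives a 27×18 integer matrix of rank 17; reducing to Smith normal form yields diagonal entries (1,1,1,1,1,1,1,1,1,1,1,1,1,1,1,1,1).

Reading off H_k = ker ∂_k / im ∂_{k+1}:

  H_0: rank C_0 − rank ∂_1 = 9 − 8 = 1, and the invariant factors of ∂_1 are all 1, so H_0 ≅ Z.
  H_1: rank ker ∂_1 − rank ∂_2 = (27 − 8) − 17 = 2, and the invariant factors of ∂_2 are all 1, so H_1 ≅ Z^2.
  H_2: rank ker ∂_2 − rank ∂_3 = (18 − 17) − 0 = 1, and there is no ∂_3, so H_2 ≅ Z.

H_0 = Z,  H_1 = Z^2,  H_2 = Z.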